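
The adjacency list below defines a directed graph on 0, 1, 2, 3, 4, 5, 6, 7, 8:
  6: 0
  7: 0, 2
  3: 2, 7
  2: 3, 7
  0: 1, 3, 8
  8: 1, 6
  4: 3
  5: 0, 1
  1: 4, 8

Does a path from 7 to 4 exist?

Yes

Explore from 7.
Distance 1: reach 0, 2.
Distance 2: reach 1, 3, 8.
Distance 3: reach 4, 6.
Found 4.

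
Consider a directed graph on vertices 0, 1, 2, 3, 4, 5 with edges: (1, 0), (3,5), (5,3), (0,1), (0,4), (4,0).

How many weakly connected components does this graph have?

From 0: component {0, 1, 4}.
From 2: component {2}.
From 3: component {3, 5}.
That's 3 components.

3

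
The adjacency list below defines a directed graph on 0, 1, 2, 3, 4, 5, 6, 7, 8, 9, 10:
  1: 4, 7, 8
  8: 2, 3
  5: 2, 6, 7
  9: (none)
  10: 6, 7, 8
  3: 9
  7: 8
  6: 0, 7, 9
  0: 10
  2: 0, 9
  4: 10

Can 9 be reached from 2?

Yes

Explore from 2.
Distance 1: reach 0, 9.
Found 9.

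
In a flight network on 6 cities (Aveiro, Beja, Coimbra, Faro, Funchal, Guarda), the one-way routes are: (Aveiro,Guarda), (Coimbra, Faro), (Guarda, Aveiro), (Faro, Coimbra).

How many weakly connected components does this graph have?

From Aveiro: component {Aveiro, Guarda}.
From Beja: component {Beja}.
From Coimbra: component {Coimbra, Faro}.
From Funchal: component {Funchal}.
That's 4 components.

4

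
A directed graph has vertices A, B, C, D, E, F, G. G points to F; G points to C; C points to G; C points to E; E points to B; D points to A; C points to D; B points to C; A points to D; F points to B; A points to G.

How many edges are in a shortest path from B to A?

3

Distance 0: B.
Distance 1: C.
Distance 2: D, E, G.
Distance 3: A, F — contains A.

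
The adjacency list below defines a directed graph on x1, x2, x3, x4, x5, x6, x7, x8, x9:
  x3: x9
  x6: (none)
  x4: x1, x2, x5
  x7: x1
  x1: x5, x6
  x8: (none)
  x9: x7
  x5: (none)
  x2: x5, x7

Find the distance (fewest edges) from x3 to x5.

4

Distance 0: x3.
Distance 1: x9.
Distance 2: x7.
Distance 3: x1.
Distance 4: x5, x6 — contains x5.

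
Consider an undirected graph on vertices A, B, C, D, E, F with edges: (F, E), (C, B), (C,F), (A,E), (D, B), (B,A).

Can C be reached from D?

Yes

Explore from D.
Distance 1: reach B.
Distance 2: reach A, C.
Found C.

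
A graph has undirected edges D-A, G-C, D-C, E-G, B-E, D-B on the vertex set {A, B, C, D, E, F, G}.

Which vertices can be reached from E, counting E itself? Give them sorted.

A, B, C, D, E, G

Start at E.
Its neighbours: B, G.
Then their neighbours: C, D.
Then next layer: A.
Nothing further is reachable.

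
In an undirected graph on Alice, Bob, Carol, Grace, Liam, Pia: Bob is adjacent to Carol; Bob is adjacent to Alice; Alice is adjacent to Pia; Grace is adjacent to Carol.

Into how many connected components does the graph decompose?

From Alice: component {Alice, Bob, Carol, Grace, Pia}.
From Liam: component {Liam}.
That's 2 components.

2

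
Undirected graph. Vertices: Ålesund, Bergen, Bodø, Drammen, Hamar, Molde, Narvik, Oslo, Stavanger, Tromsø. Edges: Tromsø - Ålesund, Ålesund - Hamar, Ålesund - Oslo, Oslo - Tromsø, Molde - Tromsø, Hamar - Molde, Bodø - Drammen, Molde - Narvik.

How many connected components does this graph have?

4

From Ålesund: component {Ålesund, Hamar, Molde, Narvik, Oslo, Tromsø}.
From Bergen: component {Bergen}.
From Bodø: component {Bodø, Drammen}.
From Stavanger: component {Stavanger}.
That's 4 components.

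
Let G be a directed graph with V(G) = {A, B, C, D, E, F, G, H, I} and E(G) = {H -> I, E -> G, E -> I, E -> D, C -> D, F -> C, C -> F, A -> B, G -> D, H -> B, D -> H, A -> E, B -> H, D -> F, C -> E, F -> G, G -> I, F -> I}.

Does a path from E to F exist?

Explore from E.
Distance 1: reach D, G, I.
Distance 2: reach F, H.
Found F.

Yes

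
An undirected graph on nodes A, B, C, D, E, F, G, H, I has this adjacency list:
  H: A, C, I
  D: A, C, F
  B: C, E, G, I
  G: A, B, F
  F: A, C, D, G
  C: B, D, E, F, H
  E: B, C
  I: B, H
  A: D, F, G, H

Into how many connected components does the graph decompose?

From A: component {A, B, C, D, E, F, G, H, I}.
That's 1 component.

1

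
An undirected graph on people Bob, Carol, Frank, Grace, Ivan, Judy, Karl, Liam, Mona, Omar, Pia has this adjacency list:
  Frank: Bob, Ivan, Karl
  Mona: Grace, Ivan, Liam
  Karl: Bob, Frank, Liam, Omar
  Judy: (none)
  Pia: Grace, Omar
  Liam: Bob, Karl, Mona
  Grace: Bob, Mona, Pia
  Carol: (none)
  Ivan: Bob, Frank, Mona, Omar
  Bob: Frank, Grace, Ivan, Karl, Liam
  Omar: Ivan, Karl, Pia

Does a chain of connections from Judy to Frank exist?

No

Judy has no edges, so nothing is reachable from it.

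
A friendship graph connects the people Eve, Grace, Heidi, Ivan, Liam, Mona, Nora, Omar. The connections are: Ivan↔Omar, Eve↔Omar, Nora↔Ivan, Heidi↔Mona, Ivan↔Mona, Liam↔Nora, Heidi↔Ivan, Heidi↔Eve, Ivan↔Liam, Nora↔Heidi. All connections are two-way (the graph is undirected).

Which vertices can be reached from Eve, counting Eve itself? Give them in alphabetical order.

Start at Eve.
Its neighbours: Heidi, Omar.
Then their neighbours: Ivan, Mona, Nora.
Then next layer: Liam.
Nothing further is reachable.

Eve, Heidi, Ivan, Liam, Mona, Nora, Omar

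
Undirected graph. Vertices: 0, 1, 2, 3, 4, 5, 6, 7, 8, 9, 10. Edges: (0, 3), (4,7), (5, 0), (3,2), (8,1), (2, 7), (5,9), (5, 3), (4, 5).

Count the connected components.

4

From 0: component {0, 2, 3, 4, 5, 7, 9}.
From 1: component {1, 8}.
From 6: component {6}.
From 10: component {10}.
That's 4 components.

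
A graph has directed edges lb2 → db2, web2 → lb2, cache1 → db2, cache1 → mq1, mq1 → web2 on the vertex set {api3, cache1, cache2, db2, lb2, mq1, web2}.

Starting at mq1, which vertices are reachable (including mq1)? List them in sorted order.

db2, lb2, mq1, web2

Start at mq1.
Its neighbours: web2.
Then their neighbours: lb2.
Then next layer: db2.
Nothing further is reachable.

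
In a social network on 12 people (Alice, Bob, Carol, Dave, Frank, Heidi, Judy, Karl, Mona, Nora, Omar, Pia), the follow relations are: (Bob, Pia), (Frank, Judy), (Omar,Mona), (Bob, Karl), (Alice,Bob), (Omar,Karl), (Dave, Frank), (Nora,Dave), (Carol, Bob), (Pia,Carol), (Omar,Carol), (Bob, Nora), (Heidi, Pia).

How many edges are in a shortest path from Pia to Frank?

5

Distance 0: Pia.
Distance 1: Carol.
Distance 2: Bob.
Distance 3: Karl, Nora.
Distance 4: Dave.
Distance 5: Frank — contains Frank.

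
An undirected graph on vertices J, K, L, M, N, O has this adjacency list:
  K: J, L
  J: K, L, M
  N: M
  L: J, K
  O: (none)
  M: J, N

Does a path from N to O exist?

No

Explore from N.
Distance 1: reach M.
Distance 2: reach J.
Distance 3: reach K, L.
The search is exhausted without reaching O; it lies in a different component.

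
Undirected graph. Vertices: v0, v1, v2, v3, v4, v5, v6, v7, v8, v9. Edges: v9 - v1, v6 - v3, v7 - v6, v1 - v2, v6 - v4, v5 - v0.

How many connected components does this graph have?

From v0: component {v0, v5}.
From v1: component {v1, v2, v9}.
From v3: component {v3, v4, v6, v7}.
From v8: component {v8}.
That's 4 components.

4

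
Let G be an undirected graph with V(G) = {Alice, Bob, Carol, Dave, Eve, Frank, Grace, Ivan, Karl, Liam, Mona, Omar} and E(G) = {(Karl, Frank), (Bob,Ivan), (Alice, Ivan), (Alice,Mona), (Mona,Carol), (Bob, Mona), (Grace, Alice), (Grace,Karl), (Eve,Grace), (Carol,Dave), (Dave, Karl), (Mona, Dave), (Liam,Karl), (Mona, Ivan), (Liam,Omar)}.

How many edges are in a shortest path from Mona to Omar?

4

Distance 0: Mona.
Distance 1: Alice, Bob, Carol, Dave, Ivan.
Distance 2: Grace, Karl.
Distance 3: Eve, Frank, Liam.
Distance 4: Omar — contains Omar.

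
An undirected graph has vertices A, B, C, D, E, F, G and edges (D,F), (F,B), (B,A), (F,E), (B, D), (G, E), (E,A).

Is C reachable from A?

No

Explore from A.
Distance 1: reach B, E.
Distance 2: reach D, F, G.
The search is exhausted without reaching C; it lies in a different component.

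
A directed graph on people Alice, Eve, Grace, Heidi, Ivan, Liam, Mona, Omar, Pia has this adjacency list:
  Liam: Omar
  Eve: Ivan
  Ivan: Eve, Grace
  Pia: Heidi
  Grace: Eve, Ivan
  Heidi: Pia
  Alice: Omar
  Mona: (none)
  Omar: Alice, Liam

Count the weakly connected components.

4

From Alice: component {Alice, Liam, Omar}.
From Eve: component {Eve, Grace, Ivan}.
From Heidi: component {Heidi, Pia}.
From Mona: component {Mona}.
That's 4 components.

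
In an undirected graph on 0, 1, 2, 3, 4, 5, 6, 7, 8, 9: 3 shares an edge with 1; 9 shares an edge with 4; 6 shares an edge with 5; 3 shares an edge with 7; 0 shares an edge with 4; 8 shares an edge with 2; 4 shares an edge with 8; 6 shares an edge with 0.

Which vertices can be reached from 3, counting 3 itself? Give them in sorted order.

1, 3, 7

Start at 3.
Its neighbours: 1, 7.
Nothing further is reachable.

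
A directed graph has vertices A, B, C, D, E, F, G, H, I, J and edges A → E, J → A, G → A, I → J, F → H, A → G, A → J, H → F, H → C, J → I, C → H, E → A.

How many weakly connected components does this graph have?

4

From A: component {A, E, G, I, J}.
From B: component {B}.
From C: component {C, F, H}.
From D: component {D}.
That's 4 components.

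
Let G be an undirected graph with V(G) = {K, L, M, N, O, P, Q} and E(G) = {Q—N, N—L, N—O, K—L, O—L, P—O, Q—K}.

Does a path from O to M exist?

No

Explore from O.
Distance 1: reach L, N, P.
Distance 2: reach K, Q.
The search is exhausted without reaching M; it lies in a different component.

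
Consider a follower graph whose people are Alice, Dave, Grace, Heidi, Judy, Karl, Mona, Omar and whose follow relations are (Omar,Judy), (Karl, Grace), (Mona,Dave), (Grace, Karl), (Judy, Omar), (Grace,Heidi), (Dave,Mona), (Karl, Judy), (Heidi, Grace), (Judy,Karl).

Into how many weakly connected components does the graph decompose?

From Alice: component {Alice}.
From Dave: component {Dave, Mona}.
From Grace: component {Grace, Heidi, Judy, Karl, Omar}.
That's 3 components.

3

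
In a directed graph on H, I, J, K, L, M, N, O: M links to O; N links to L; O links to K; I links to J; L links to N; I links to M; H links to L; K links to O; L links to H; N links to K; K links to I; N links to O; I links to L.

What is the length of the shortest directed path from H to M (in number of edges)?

5

Distance 0: H.
Distance 1: L.
Distance 2: N.
Distance 3: K, O.
Distance 4: I.
Distance 5: J, M — contains M.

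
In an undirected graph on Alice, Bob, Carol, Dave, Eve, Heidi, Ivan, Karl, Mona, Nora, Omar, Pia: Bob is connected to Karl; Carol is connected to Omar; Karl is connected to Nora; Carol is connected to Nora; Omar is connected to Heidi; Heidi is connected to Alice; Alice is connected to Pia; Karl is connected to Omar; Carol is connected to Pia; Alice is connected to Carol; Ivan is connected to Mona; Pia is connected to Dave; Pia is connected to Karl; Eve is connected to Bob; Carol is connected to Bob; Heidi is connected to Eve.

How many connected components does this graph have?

From Alice: component {Alice, Bob, Carol, Dave, Eve, Heidi, Karl, Nora, Omar, Pia}.
From Ivan: component {Ivan, Mona}.
That's 2 components.

2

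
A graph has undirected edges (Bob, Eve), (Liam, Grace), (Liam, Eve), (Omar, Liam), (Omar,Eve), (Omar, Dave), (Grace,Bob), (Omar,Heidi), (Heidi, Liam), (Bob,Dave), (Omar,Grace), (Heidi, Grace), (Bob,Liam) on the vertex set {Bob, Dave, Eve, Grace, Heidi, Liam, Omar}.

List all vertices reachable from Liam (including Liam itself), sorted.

Bob, Dave, Eve, Grace, Heidi, Liam, Omar

Start at Liam.
Its neighbours: Bob, Eve, Grace, Heidi, Omar.
Then their neighbours: Dave.
Every vertex is now reached.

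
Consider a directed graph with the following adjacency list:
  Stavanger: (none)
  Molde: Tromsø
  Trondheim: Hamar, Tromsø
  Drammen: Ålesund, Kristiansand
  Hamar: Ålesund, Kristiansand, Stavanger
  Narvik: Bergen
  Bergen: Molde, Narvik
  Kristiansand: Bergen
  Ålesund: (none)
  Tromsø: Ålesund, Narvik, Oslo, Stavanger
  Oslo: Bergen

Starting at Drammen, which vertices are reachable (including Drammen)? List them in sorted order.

Ålesund, Bergen, Drammen, Kristiansand, Molde, Narvik, Oslo, Stavanger, Tromsø

Start at Drammen.
Its neighbours: Ålesund, Kristiansand.
Then their neighbours: Bergen.
Then next layer: Molde, Narvik.
Then next layer: Tromsø.
Then next layer: Oslo, Stavanger.
Nothing further is reachable.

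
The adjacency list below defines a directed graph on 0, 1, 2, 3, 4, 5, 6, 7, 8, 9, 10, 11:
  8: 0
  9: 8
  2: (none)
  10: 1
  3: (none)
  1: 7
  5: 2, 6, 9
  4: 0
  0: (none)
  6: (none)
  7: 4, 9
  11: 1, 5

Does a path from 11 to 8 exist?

Yes

Explore from 11.
Distance 1: reach 1, 5.
Distance 2: reach 2, 6, 7, 9.
Distance 3: reach 4, 8.
Found 8.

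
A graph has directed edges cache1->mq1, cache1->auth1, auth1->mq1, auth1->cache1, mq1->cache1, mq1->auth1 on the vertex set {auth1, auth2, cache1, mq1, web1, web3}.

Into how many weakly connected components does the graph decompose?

4

From auth1: component {auth1, cache1, mq1}.
From auth2: component {auth2}.
From web1: component {web1}.
From web3: component {web3}.
That's 4 components.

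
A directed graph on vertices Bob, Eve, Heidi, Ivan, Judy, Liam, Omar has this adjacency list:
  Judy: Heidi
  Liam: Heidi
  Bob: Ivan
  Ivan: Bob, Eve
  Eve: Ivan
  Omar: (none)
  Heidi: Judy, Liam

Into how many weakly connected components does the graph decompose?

3

From Bob: component {Bob, Eve, Ivan}.
From Heidi: component {Heidi, Judy, Liam}.
From Omar: component {Omar}.
That's 3 components.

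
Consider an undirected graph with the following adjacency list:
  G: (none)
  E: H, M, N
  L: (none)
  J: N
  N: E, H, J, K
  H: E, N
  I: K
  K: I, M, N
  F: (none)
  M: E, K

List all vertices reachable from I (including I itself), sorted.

E, H, I, J, K, M, N

Start at I.
Its neighbours: K.
Then their neighbours: M, N.
Then next layer: E, H, J.
Nothing further is reachable.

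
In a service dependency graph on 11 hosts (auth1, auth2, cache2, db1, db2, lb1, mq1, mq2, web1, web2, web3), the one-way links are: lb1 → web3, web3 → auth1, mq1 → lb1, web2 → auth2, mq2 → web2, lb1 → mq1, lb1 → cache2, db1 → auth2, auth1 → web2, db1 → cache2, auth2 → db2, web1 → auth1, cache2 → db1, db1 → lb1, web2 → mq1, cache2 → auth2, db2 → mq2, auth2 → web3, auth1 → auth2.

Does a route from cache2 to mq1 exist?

Yes

Explore from cache2.
Distance 1: reach auth2, db1.
Distance 2: reach db2, lb1, web3.
Distance 3: reach auth1, mq1, mq2.
Found mq1.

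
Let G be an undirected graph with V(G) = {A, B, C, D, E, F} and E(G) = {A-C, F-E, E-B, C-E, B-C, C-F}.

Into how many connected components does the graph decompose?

From A: component {A, B, C, E, F}.
From D: component {D}.
That's 2 components.

2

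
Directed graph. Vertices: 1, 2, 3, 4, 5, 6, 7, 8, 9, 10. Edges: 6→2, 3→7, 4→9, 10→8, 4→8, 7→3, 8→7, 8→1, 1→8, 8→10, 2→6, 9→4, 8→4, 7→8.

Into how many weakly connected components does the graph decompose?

3

From 1: component {1, 3, 4, 7, 8, 9, 10}.
From 2: component {2, 6}.
From 5: component {5}.
That's 3 components.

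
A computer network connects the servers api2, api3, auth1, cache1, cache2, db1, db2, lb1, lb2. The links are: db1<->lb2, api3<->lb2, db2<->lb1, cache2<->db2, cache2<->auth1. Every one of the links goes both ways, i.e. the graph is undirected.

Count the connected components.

4

From api2: component {api2}.
From api3: component {api3, db1, lb2}.
From auth1: component {auth1, cache2, db2, lb1}.
From cache1: component {cache1}.
That's 4 components.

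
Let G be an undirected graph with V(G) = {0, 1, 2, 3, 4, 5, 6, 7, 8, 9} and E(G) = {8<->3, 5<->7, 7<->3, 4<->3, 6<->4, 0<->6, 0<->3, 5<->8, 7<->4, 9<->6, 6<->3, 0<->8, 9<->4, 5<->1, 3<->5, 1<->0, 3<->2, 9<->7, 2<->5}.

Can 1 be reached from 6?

Explore from 6.
Distance 1: reach 0, 3, 4, 9.
Distance 2: reach 1, 2, 5, 7, 8.
Found 1.

Yes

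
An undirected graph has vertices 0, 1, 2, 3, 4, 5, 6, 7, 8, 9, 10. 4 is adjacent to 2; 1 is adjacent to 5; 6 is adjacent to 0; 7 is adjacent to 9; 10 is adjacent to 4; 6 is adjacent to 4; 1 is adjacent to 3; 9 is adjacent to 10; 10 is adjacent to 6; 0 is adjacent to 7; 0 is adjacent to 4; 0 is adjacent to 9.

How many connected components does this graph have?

3

From 0: component {0, 2, 4, 6, 7, 9, 10}.
From 1: component {1, 3, 5}.
From 8: component {8}.
That's 3 components.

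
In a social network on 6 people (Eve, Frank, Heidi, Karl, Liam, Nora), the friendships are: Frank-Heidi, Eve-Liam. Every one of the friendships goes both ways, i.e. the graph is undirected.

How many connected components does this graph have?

From Eve: component {Eve, Liam}.
From Frank: component {Frank, Heidi}.
From Karl: component {Karl}.
From Nora: component {Nora}.
That's 4 components.

4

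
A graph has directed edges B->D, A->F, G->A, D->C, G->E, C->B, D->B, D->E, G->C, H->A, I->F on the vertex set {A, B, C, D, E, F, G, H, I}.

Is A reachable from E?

No

E has no outgoing edges, so nothing is reachable from it.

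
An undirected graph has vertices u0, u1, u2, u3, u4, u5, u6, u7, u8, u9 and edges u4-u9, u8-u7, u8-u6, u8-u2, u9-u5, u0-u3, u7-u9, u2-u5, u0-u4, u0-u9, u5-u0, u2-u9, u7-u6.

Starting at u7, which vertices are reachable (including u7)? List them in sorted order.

Start at u7.
Its neighbours: u6, u8, u9.
Then their neighbours: u0, u2, u4, u5.
Then next layer: u3.
Nothing further is reachable.

u0, u2, u3, u4, u5, u6, u7, u8, u9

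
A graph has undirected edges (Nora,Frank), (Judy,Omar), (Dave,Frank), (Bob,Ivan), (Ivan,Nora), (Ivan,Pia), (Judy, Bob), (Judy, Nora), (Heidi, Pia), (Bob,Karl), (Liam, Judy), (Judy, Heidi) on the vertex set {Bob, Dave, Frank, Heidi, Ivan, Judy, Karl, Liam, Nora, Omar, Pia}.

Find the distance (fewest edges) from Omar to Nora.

2

Distance 0: Omar.
Distance 1: Judy.
Distance 2: Bob, Heidi, Liam, Nora — contains Nora.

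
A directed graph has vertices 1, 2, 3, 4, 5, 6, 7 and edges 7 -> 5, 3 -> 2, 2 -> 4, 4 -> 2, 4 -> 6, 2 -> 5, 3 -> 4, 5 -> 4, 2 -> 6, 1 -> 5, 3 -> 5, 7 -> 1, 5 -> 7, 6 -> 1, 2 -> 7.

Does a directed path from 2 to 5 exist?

Explore from 2.
Distance 1: reach 4, 5, 6, 7.
Found 5.

Yes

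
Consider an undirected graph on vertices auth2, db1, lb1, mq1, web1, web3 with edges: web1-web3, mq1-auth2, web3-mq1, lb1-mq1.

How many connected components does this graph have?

2

From auth2: component {auth2, lb1, mq1, web1, web3}.
From db1: component {db1}.
That's 2 components.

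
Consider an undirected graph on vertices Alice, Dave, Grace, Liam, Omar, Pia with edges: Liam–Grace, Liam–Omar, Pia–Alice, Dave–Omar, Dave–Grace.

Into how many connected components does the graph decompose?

From Alice: component {Alice, Pia}.
From Dave: component {Dave, Grace, Liam, Omar}.
That's 2 components.

2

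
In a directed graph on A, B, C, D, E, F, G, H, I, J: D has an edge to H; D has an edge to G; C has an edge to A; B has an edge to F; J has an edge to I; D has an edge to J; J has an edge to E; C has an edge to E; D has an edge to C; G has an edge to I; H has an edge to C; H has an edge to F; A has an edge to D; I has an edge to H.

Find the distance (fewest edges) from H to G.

Distance 0: H.
Distance 1: C, F.
Distance 2: A, E.
Distance 3: D.
Distance 4: G, J — contains G.

4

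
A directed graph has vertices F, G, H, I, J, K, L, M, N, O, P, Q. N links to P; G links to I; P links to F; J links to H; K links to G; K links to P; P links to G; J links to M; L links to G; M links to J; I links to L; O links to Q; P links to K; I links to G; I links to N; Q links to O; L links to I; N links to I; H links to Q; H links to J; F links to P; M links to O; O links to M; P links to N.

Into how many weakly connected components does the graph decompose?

2

From F: component {F, G, I, K, L, N, P}.
From H: component {H, J, M, O, Q}.
That's 2 components.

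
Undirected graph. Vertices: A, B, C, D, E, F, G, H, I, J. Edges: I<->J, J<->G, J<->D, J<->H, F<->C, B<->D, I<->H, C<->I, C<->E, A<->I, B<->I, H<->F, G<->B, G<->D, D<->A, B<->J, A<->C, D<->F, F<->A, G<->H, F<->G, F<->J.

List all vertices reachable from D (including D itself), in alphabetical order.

Start at D.
Its neighbours: A, B, F, G, J.
Then their neighbours: C, H, I.
Then next layer: E.
Every vertex is now reached.

A, B, C, D, E, F, G, H, I, J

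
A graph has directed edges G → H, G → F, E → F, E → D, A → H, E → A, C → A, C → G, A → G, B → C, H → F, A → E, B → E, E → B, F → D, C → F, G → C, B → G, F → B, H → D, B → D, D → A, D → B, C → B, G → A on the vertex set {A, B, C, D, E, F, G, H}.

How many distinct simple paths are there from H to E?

H→D→A→E
H→D→A→G→C→B→E
H→D→A→G→C→F→B→E
H→D→A→G→F→B→E
H→D→B→C→A→E
H→D→B→C→G→A→E
H→D→B→E
H→D→B→G→A→E
... and 14 more.

22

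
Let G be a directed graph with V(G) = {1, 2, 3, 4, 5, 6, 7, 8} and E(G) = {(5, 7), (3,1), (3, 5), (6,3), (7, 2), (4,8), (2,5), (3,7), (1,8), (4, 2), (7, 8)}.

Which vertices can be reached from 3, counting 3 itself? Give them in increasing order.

1, 2, 3, 5, 7, 8

Start at 3.
Its neighbours: 1, 5, 7.
Then their neighbours: 2, 8.
Nothing further is reachable.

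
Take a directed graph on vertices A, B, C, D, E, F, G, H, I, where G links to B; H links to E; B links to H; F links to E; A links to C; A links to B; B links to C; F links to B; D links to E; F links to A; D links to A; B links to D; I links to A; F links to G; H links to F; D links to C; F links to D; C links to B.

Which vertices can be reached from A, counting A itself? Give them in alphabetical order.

Start at A.
Its neighbours: B, C.
Then their neighbours: D, H.
Then next layer: E, F.
Then next layer: G.
Nothing further is reachable.

A, B, C, D, E, F, G, H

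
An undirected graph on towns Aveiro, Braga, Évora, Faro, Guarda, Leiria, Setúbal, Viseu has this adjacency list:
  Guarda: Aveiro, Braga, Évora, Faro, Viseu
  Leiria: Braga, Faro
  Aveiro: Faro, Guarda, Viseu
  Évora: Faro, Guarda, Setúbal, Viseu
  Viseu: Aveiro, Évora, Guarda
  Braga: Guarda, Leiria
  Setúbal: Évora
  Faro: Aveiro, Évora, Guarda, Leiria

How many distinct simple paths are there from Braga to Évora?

15

Braga–Guarda–Aveiro–Faro–Évora
Braga–Guarda–Aveiro–Viseu–Évora
Braga–Guarda–Évora
Braga–Guarda–Faro–Aveiro–Viseu–Évora
Braga–Guarda–Faro–Évora
Braga–Guarda–Viseu–Aveiro–Faro–Évora
Braga–Guarda–Viseu–Évora
Braga–Leiria–Faro–Aveiro–Guarda–Évora
Braga–Leiria–Faro–Aveiro–Guarda–Viseu–Évora
Braga–Leiria–Faro–Aveiro–Viseu–Évora
Braga–Leiria–Faro–Aveiro–Viseu–Guarda–Évora
Braga–Leiria–Faro–Évora
Braga–Leiria–Faro–Guarda–Aveiro–Viseu–Évora
Braga–Leiria–Faro–Guarda–Évora
Braga–Leiria–Faro–Guarda–Viseu–Évora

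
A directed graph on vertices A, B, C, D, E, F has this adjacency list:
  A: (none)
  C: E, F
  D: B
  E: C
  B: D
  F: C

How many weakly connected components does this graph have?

From A: component {A}.
From B: component {B, D}.
From C: component {C, E, F}.
That's 3 components.

3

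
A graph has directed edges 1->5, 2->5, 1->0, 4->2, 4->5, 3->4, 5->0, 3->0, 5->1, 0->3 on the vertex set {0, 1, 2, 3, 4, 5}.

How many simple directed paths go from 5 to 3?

5→0→3
5→1→0→3

2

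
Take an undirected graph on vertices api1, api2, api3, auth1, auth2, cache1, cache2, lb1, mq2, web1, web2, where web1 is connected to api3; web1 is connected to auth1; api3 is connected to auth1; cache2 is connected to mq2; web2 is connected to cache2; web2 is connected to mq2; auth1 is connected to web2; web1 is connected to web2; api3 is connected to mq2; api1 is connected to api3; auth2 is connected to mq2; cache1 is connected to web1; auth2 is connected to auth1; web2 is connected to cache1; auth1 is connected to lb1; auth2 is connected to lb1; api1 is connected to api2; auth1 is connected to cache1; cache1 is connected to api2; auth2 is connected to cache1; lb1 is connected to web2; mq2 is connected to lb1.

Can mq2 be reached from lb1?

Explore from lb1.
Distance 1: reach auth1, auth2, mq2, web2.
Found mq2.

Yes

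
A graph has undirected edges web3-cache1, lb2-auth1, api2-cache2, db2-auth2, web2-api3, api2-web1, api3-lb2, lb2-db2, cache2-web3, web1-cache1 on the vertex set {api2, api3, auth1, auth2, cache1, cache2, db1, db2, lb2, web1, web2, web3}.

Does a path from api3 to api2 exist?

No

Explore from api3.
Distance 1: reach lb2, web2.
Distance 2: reach auth1, db2.
Distance 3: reach auth2.
The search is exhausted without reaching api2; it lies in a different component.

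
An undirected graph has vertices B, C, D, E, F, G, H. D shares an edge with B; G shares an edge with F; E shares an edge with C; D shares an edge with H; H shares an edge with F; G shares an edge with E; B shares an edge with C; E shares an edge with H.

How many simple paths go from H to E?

H–D–B–C–E
H–E
H–F–G–E

3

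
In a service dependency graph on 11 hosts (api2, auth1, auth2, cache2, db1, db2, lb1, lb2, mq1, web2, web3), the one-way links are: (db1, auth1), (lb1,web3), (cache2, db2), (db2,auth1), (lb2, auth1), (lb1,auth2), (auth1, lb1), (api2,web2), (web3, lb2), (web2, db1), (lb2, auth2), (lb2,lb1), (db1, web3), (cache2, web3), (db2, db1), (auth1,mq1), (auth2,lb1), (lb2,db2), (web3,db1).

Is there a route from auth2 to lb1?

Explore from auth2.
Distance 1: reach lb1.
Found lb1.

Yes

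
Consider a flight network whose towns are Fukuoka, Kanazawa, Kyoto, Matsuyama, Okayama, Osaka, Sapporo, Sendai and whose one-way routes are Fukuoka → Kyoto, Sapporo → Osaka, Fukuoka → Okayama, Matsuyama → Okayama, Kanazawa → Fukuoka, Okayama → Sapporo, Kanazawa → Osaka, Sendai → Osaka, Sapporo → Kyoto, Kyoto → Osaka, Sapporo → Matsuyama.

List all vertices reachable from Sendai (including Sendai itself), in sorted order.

Start at Sendai.
Its neighbours: Osaka.
Nothing further is reachable.

Osaka, Sendai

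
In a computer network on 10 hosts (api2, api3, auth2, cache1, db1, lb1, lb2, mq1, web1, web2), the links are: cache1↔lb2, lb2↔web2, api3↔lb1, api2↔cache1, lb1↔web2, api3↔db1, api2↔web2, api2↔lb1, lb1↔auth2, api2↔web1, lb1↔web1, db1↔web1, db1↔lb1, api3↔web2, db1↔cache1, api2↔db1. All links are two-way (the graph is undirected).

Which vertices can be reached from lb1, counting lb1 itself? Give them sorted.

api2, api3, auth2, cache1, db1, lb1, lb2, web1, web2

Start at lb1.
Its neighbours: api2, api3, auth2, db1, web1, web2.
Then their neighbours: cache1, lb2.
Nothing further is reachable.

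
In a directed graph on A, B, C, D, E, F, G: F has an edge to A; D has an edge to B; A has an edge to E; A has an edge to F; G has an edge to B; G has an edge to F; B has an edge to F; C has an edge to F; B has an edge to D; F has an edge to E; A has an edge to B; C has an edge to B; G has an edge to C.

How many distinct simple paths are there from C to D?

C→B→D
C→F→A→B→D

2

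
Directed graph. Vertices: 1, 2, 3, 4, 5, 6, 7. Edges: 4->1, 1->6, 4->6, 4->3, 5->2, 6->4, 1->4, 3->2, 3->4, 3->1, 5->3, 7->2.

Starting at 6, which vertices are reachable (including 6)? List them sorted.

1, 2, 3, 4, 6

Start at 6.
Its neighbours: 4.
Then their neighbours: 1, 3.
Then next layer: 2.
Nothing further is reachable.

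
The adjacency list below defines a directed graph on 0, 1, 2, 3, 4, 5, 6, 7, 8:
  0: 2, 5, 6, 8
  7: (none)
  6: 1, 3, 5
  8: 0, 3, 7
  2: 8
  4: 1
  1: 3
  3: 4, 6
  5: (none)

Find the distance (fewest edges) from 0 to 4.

3

Distance 0: 0.
Distance 1: 2, 5, 6, 8.
Distance 2: 1, 3, 7.
Distance 3: 4 — contains 4.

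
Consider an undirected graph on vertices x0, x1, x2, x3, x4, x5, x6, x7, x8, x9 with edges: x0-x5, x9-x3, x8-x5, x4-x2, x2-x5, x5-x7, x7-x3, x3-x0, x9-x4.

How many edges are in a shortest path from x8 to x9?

Distance 0: x8.
Distance 1: x5.
Distance 2: x0, x2, x7.
Distance 3: x3, x4.
Distance 4: x9 — contains x9.

4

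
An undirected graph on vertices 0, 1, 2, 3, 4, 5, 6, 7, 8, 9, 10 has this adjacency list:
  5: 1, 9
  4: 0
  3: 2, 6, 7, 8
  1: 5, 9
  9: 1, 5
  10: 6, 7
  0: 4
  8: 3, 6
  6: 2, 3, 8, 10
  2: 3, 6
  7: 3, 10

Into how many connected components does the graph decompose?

From 0: component {0, 4}.
From 1: component {1, 5, 9}.
From 2: component {2, 3, 6, 7, 8, 10}.
That's 3 components.

3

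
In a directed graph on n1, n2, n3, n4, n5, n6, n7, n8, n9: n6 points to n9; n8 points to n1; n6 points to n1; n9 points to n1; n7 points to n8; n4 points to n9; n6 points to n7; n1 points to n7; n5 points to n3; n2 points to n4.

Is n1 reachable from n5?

No

Explore from n5.
Distance 1: reach n3.
The search from n5 is exhausted; no directed path reaches n1.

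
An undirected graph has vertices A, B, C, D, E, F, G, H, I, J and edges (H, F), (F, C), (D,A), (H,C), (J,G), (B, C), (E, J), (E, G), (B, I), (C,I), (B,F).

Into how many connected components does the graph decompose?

From A: component {A, D}.
From B: component {B, C, F, H, I}.
From E: component {E, G, J}.
That's 3 components.

3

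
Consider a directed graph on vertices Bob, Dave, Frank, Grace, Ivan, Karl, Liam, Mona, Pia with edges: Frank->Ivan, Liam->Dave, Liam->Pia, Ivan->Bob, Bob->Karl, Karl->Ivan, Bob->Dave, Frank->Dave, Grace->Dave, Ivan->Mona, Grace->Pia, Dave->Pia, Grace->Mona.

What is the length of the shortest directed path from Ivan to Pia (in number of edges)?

3

Distance 0: Ivan.
Distance 1: Bob, Mona.
Distance 2: Dave, Karl.
Distance 3: Pia — contains Pia.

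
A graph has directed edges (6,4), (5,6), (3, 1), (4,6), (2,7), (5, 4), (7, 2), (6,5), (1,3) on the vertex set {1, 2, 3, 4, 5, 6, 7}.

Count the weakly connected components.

From 1: component {1, 3}.
From 2: component {2, 7}.
From 4: component {4, 5, 6}.
That's 3 components.

3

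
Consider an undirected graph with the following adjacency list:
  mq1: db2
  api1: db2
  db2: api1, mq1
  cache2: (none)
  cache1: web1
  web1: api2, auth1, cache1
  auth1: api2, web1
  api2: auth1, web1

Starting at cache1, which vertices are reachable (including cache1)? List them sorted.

api2, auth1, cache1, web1

Start at cache1.
Its neighbours: web1.
Then their neighbours: api2, auth1.
Nothing further is reachable.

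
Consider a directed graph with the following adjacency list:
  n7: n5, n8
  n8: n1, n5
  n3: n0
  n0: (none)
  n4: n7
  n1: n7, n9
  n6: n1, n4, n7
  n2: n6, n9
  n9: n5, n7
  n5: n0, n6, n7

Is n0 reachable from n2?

Explore from n2.
Distance 1: reach n6, n9.
Distance 2: reach n1, n4, n5, n7.
Distance 3: reach n0, n8.
Found n0.

Yes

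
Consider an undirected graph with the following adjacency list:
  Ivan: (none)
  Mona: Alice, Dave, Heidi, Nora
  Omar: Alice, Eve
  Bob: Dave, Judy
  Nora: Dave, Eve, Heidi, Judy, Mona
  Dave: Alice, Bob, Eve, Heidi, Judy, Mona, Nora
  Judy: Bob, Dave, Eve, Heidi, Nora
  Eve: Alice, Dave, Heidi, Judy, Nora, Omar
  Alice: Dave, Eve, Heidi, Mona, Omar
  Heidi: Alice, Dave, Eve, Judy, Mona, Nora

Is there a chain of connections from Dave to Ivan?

Explore from Dave.
Distance 1: reach Alice, Bob, Eve, Heidi, Judy, Mona, Nora.
Distance 2: reach Omar.
The search is exhausted without reaching Ivan; it lies in a different component.

No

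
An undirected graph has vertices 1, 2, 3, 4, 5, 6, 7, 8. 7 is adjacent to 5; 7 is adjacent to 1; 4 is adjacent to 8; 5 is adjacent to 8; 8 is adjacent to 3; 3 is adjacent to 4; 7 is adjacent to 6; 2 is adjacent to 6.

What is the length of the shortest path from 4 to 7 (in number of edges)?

Distance 0: 4.
Distance 1: 3, 8.
Distance 2: 5.
Distance 3: 7 — contains 7.

3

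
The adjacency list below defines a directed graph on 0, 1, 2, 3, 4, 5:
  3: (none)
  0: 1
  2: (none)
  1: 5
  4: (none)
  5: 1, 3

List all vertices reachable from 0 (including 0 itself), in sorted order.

Start at 0.
Its neighbours: 1.
Then their neighbours: 5.
Then next layer: 3.
Nothing further is reachable.

0, 1, 3, 5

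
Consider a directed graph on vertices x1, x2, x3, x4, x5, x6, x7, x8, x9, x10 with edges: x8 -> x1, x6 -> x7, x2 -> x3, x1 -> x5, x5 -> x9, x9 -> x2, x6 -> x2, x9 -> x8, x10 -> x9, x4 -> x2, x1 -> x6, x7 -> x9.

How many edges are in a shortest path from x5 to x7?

5

Distance 0: x5.
Distance 1: x9.
Distance 2: x2, x8.
Distance 3: x1, x3.
Distance 4: x6.
Distance 5: x7 — contains x7.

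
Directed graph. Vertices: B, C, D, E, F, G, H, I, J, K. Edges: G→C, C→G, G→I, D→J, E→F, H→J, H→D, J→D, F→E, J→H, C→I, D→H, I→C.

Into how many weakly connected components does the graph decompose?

5

From B: component {B}.
From C: component {C, G, I}.
From D: component {D, H, J}.
From E: component {E, F}.
From K: component {K}.
That's 5 components.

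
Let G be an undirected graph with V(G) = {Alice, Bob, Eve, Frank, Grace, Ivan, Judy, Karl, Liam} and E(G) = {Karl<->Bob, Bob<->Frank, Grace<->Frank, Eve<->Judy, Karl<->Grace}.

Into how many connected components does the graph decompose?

From Alice: component {Alice}.
From Bob: component {Bob, Frank, Grace, Karl}.
From Eve: component {Eve, Judy}.
From Ivan: component {Ivan}.
From Liam: component {Liam}.
That's 5 components.

5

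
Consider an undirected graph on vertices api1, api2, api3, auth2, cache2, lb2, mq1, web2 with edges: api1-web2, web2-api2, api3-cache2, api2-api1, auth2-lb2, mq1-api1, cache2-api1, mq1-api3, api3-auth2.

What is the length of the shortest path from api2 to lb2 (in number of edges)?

Distance 0: api2.
Distance 1: api1, web2.
Distance 2: cache2, mq1.
Distance 3: api3.
Distance 4: auth2.
Distance 5: lb2 — contains lb2.

5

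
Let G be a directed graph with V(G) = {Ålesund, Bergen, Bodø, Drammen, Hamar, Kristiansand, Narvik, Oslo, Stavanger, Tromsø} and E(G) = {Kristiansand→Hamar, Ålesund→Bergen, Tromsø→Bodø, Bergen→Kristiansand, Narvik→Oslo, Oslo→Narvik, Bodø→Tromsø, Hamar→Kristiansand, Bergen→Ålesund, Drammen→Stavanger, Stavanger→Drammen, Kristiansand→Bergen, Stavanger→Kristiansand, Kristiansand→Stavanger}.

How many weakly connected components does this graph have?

3

From Ålesund: component {Ålesund, Bergen, Drammen, Hamar, Kristiansand, Stavanger}.
From Bodø: component {Bodø, Tromsø}.
From Narvik: component {Narvik, Oslo}.
That's 3 components.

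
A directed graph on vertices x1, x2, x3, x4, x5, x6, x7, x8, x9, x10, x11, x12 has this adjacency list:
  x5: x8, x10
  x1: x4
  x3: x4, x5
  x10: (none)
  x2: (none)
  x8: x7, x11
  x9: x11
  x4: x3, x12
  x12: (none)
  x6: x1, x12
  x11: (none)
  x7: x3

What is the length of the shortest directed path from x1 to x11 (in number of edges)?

5

Distance 0: x1.
Distance 1: x4.
Distance 2: x3, x12.
Distance 3: x5.
Distance 4: x8, x10.
Distance 5: x7, x11 — contains x11.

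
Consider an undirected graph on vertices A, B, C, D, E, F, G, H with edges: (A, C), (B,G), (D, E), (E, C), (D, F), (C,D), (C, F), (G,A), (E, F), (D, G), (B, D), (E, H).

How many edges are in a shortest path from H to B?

3

Distance 0: H.
Distance 1: E.
Distance 2: C, D, F.
Distance 3: A, B, G — contains B.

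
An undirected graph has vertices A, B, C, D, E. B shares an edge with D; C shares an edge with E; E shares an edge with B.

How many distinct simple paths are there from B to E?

B–E

1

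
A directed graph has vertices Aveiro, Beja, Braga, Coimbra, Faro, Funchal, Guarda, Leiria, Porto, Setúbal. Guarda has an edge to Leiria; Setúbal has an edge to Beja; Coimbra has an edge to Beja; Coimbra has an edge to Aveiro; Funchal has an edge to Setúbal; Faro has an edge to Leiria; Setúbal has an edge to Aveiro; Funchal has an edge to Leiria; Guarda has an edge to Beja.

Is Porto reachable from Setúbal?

Explore from Setúbal.
Distance 1: reach Aveiro, Beja.
The search from Setúbal is exhausted; no directed path reaches Porto.

No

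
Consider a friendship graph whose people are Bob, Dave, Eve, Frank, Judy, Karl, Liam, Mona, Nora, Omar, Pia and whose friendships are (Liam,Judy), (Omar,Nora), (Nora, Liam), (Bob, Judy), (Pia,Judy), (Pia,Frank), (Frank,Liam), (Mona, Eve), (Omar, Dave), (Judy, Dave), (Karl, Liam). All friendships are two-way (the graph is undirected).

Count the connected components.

From Bob: component {Bob, Dave, Frank, Judy, Karl, Liam, Nora, Omar, Pia}.
From Eve: component {Eve, Mona}.
That's 2 components.

2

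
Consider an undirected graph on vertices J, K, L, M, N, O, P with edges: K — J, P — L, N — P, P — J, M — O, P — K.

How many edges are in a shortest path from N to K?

2

Distance 0: N.
Distance 1: P.
Distance 2: J, K, L — contains K.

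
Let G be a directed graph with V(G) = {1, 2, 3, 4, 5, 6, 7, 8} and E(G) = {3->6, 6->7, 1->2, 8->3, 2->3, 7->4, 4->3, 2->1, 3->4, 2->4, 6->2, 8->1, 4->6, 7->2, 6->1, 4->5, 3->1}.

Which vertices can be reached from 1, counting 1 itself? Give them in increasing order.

Start at 1.
Its neighbours: 2.
Then their neighbours: 3, 4.
Then next layer: 5, 6.
Then next layer: 7.
Nothing further is reachable.

1, 2, 3, 4, 5, 6, 7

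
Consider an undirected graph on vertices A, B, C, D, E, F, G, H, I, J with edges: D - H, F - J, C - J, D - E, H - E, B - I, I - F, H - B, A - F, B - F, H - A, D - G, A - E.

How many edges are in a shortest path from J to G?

Distance 0: J.
Distance 1: C, F.
Distance 2: A, B, I.
Distance 3: E, H.
Distance 4: D.
Distance 5: G — contains G.

5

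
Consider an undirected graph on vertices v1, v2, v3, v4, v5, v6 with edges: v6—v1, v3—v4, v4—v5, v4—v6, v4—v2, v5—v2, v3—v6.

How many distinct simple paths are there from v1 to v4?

2

v1–v6–v3–v4
v1–v6–v4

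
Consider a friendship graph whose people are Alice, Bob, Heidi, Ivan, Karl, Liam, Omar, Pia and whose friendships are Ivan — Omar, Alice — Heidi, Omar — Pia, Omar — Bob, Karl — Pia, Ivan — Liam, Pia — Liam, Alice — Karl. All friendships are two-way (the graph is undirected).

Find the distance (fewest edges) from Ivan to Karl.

Distance 0: Ivan.
Distance 1: Liam, Omar.
Distance 2: Bob, Pia.
Distance 3: Karl — contains Karl.

3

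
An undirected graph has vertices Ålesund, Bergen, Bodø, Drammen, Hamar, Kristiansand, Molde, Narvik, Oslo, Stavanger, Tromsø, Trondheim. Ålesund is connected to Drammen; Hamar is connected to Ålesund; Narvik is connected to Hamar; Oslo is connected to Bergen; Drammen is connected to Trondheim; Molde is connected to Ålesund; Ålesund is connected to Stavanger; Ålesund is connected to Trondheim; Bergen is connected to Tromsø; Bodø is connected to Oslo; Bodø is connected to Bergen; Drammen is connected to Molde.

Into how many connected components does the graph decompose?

3

From Ålesund: component {Ålesund, Drammen, Hamar, Molde, Narvik, Stavanger, Trondheim}.
From Bergen: component {Bergen, Bodø, Oslo, Tromsø}.
From Kristiansand: component {Kristiansand}.
That's 3 components.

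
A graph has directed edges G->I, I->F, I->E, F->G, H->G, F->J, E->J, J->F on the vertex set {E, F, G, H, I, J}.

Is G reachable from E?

Explore from E.
Distance 1: reach J.
Distance 2: reach F.
Distance 3: reach G.
Found G.

Yes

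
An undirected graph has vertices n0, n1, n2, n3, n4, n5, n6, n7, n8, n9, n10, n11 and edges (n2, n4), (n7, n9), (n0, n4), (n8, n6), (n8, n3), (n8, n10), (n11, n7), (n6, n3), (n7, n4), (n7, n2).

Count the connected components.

4

From n0: component {n0, n2, n4, n7, n9, n11}.
From n1: component {n1}.
From n3: component {n3, n6, n8, n10}.
From n5: component {n5}.
That's 4 components.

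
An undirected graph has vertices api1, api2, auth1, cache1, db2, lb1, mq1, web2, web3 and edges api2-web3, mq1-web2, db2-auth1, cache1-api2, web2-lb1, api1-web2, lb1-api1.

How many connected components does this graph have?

3

From api1: component {api1, lb1, mq1, web2}.
From api2: component {api2, cache1, web3}.
From auth1: component {auth1, db2}.
That's 3 components.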